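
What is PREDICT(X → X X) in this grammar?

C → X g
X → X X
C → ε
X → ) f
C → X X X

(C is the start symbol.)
{ ')' }

PREDICT(X → X X) = (FIRST(RHS) \ {ε}) ∪ (FOLLOW(X) if ε ∈ FIRST(RHS), i.e. RHS ⇒* ε)
FIRST(X) = { ')' }
FIRST(X X) = { ')' }
ε ∉ FIRST(X X), so FOLLOW(X) is not added.
PREDICT(X → X X) = { ')' }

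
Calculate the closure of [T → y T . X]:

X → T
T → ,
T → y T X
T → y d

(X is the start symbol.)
{ [T → . ,], [T → . y T X], [T → . y d], [T → y T . X], [X → . T] }

To compute CLOSURE, for each item [A → α.Bβ] where B is a non-terminal, add [B → .γ] for all productions B → γ; repeat for the newly added items until nothing changes.

Start with: [T → y T . X]
  [T → y T . X] has the dot before X: add [X → . T]
  [X → . T] has the dot before T: add [T → . ,], [T → . y T X], [T → . y d]
No further items can be added.

CLOSURE = { [T → . ,], [T → . y T X], [T → . y d], [T → y T . X], [X → . T] }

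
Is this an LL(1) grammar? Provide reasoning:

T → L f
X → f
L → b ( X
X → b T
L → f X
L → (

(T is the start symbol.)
For X:
  PREDICT(X → f) = { 'f' }
  PREDICT(X → b T) = { 'b' }
For L:
  PREDICT(L → b '(' X) = { 'b' }
  PREDICT(L → f X) = { 'f' }
  PREDICT(L → '(') = { '(' }
T has a single production, so nothing to check there.

All predict sets are disjoint. The grammar IS LL(1).

Answer: Yes, the grammar is LL(1).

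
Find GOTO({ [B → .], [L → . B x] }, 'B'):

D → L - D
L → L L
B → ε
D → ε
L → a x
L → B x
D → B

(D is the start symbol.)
{ [L → B . x] }

GOTO(I, 'B') = CLOSURE({ [A → αX.β] : [A → α.Xβ] ∈ I, X = 'B' })

Items with dot before 'B', with the dot advanced:
  [L → . B x] → [L → B . x]
Closure adds nothing (no advanced item has the dot before a non-terminal).

GOTO = { [L → B . x] }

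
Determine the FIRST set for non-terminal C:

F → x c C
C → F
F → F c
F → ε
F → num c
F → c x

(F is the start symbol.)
{ 'c', 'num', 'x', ε }

To compute FIRST(C), examine every production with C on the left-hand side, reading each right-hand side left to right until a non-nullable symbol is reached.

FIRST sets of the other non-terminals involved (by the same procedure, iterated to a fixed point):
  FIRST(F) = { 'c', 'num', 'x', ε }

From C → F:
  - F is a non-terminal: add FIRST(F) \ {ε} = { 'c', 'num', 'x' }
    F is nullable and nothing follows, so the whole right-hand side can vanish: ε ∈ FIRST(C)

Collecting: FIRST(C) = { 'c', 'num', 'x', ε }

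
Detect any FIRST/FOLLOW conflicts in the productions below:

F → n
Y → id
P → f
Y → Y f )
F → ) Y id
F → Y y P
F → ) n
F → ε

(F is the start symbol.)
No FIRST/FOLLOW conflicts.

A FIRST/FOLLOW conflict occurs when a non-terminal N has a nullable alternative N → β (β ⇒* ε) and another alternative N → α with FIRST(α) ∩ FOLLOW(N) ≠ ∅: on such a lookahead the parser cannot decide between expanding α and letting N vanish via β.

Nullable non-terminals: F.
FIRST sets used below: FIRST(Y) = { 'id' }

F: nullable alternative(s) F → ε; FOLLOW(F) = { $ }
  F → n: FIRST \ {ε} = { 'n' } — disjoint from FOLLOW(F)
  F → ) Y id: FIRST \ {ε} = { ')' } — disjoint from FOLLOW(F)
  F → Y y P: FIRST \ {ε} = { 'id' } — disjoint from FOLLOW(F)
  F → ) n: FIRST \ {ε} = { ')' } — disjoint from FOLLOW(F)
  F → ε: FIRST \ {ε} = { } — this is the only nullable alternative, skip

P, Y have no nullable alternative, so no FIRST/FOLLOW check is needed there.

No FIRST/FOLLOW conflicts found.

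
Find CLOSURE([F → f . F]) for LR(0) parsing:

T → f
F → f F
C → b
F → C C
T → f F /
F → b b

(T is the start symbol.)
{ [C → . b], [F → . C C], [F → . b b], [F → . f F], [F → f . F] }

Start with: [F → f . F]
  [F → f . F] has the dot before F: add [F → . f F], [F → . C C], [F → . b b]
  [F → . C C] has the dot before C: add [C → . b]
No further items can be added.

CLOSURE = { [C → . b], [F → . C C], [F → . b b], [F → . f F], [F → f . F] }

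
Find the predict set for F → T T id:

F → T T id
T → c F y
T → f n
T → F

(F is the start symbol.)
PREDICT(F → T T id) = (FIRST(RHS) \ {ε}) ∪ (FOLLOW(F) if ε ∈ FIRST(RHS), i.e. RHS ⇒* ε)
FIRST(T) = { 'c', 'f' }
FIRST(T T id) = { 'c', 'f' }
ε ∉ FIRST(T T id), so FOLLOW(F) is not added.
PREDICT(F → T T id) = { 'c', 'f' }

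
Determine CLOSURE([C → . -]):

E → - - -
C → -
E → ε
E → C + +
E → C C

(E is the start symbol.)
{ [C → . -] }

To compute CLOSURE, for each item [A → α.Bβ] where B is a non-terminal, add [B → .γ] for all productions B → γ; repeat for the newly added items until nothing changes.

Start with: [C → . -]
The dot precedes the terminal '-', so nothing is added.

CLOSURE = { [C → . -] }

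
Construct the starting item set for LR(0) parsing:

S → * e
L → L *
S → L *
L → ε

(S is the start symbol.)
First, augment the grammar with S' → S
I₀ = CLOSURE({ [S' → . S] }):
  [S' → . S] has the dot before S: add [S → . * e], [S → . L *]
  [S → . L *] has the dot before L: add [L → . L *], [L → .]
No further items can be added.

I₀ = { [L → . L *], [L → .], [S → . * e], [S → . L *], [S' → . S] }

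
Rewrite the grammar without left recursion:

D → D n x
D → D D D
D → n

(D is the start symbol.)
D → n D'
D' → n x D'
D' → D D D'
D' → ε

D is directly left-recursive. The standard transformation for
  A → A α₁ | ... | A α_m | β₁ | ... | β_n
is
  A  → β₁ A' | ... | β_n A'
  A' → α₁ A' | ... | α_m A' | ε

D → n becomes D → n D'
D → D n x becomes D' → n x D'
D → D D D becomes D' → D D D'
Add D' → ε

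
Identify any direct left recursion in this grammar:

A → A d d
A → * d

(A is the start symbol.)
Direct left recursion occurs when N → N α for some non-terminal N (the right-hand side begins with the left-hand side itself).

A → A d d: LEFT RECURSIVE (starts with A)
A → * d: starts with '*'

The grammar has direct left recursion on: A.

Answer: Yes, A is left-recursive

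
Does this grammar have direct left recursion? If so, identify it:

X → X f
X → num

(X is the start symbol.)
X → X f: LEFT RECURSIVE (starts with X)
X → num: starts with num

The grammar has direct left recursion on: X.

Answer: Yes, X is left-recursive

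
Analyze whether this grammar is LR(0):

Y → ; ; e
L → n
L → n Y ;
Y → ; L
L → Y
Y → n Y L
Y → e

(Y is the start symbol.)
A grammar is LR(0) if no state in the canonical LR(0) collection has:
  - both a shift item (dot before a terminal) and a complete item (shift-reduce conflict), or
  - two or more complete items (reduce-reduce conflict; the accept item [Y' → Y .] counts as a complete item here).

Augment with Y' → Y and build the canonical LR(0) collection (I0 = CLOSURE({[Y' → . Y]}), then GOTO on every symbol after a dot until no new states appear). It has 14 states:
  I0: { [Y → . ; ; e], [Y → . ; L], [Y → . e], [Y → . n Y L], [Y' → . Y] }  — shift
  I1: { [L → . Y], [L → . n Y ;], [L → . n], [Y → . ; ; e], [Y → . ; L], [Y → . e], [Y → . n Y L], [Y → ; . ; e], [Y → ; . L] }  — shift
  I2: { [Y' → Y .] }  — accept
  I3: { [Y → e .] }  — reduce
  I4: { [Y → . ; ; e], [Y → . ; L], [Y → . e], [Y → . n Y L], [Y → n . Y L] }  — shift
  I5: { [L → . Y], [L → . n Y ;], [L → . n], [Y → . ; ; e], [Y → . ; L], [Y → . e], [Y → . n Y L], [Y → n Y . L] }  — shift
  I6: { [Y → n Y L .] }  — reduce
  I7: { [L → Y .] }  — reduce
  I8: { [L → n . Y ;], [L → n .], [Y → . ; ; e], [Y → . ; L], [Y → . e], [Y → . n Y L], [Y → n . Y L] }  — shift, reduce
  I9: { [L → . Y], [L → . n Y ;], [L → . n], [L → n Y . ;], [Y → . ; ; e], [Y → . ; L], [Y → . e], [Y → . n Y L], [Y → n Y . L] }  — shift
  I10: { [L → . Y], [L → . n Y ;], [L → . n], [L → n Y ; .], [Y → . ; ; e], [Y → . ; L], [Y → . e], [Y → . n Y L], [Y → ; . ; e], [Y → ; . L] }  — shift, reduce
  I11: { [L → . Y], [L → . n Y ;], [L → . n], [Y → . ; ; e], [Y → . ; L], [Y → . e], [Y → . n Y L], [Y → ; . ; e], [Y → ; . L], [Y → ; ; . e] }  — shift
  I12: { [Y → ; L .] }  — reduce
  I13: { [Y → ; ; e .], [Y → e .] }  — 2 reduces

Conflict in state I8:
  Shift-reduce conflict between [L → n .] and [Y → . ; ; e]
So the grammar is NOT LR(0).

Answer: No. Shift-reduce conflict between [L → n .] and [Y → . ; ; e]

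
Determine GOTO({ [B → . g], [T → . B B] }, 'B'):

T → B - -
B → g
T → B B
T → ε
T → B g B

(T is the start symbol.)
{ [B → . g], [T → B . B] }

GOTO(I, 'B') = CLOSURE({ [A → αX.β] : [A → α.Xβ] ∈ I, X = 'B' })

Items with dot before 'B', with the dot advanced:
  [T → . B B] → [T → B . B]
Closure of the advanced items:
  [T → B . B] has the dot before B: add [B → . g]

GOTO = { [B → . g], [T → B . B] }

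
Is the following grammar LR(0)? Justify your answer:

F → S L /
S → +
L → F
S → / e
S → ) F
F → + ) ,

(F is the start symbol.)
No. Shift-reduce conflict between [S → + .] and [F → + . ) ,]

Augment with F' → F and build the canonical LR(0) collection (I0 = CLOSURE({[F' → . F]}), then GOTO on every symbol after a dot until no new states appear). It has 13 states:
  I0: { [F → . + ) ,], [F → . S L /], [F' → . F], [S → . ) F], [S → . +], [S → . / e] }  — shift
  I1: { [F → . + ) ,], [F → . S L /], [S → ) . F], [S → . ) F], [S → . +], [S → . / e] }  — shift
  I2: { [F → + . ) ,], [S → + .] }  — shift, reduce
  I3: { [S → / . e] }  — shift
  I4: { [F' → F .] }  — accept
  I5: { [F → . + ) ,], [F → . S L /], [F → S . L /], [L → . F], [S → . ) F], [S → . +], [S → . / e] }  — shift
  I6: { [L → F .] }  — reduce
  I7: { [F → S L . /] }  — shift
  I8: { [F → S L / .] }  — reduce
  I9: { [S → / e .] }  — reduce
  I10: { [F → + ) . ,] }  — shift
  I11: { [F → + ) , .] }  — reduce
  I12: { [S → ) F .] }  — reduce

Conflict in state I2:
  Shift-reduce conflict between [S → + .] and [F → + . ) ,]
So the grammar is NOT LR(0).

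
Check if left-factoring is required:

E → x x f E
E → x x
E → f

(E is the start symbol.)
Left-factoring is needed when two productions for the same non-terminal
share a common prefix on the right-hand side.

Productions for E:
  E → x x f E
  E → x x
  E → f

Found common prefix 'x x' in productions for E

Answer: Yes, E has productions with common prefix 'x x'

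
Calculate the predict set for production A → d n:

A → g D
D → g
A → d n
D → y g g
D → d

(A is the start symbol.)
{ 'd' }

PREDICT(A → d n) = (FIRST(RHS) \ {ε}) ∪ (FOLLOW(A) if ε ∈ FIRST(RHS), i.e. RHS ⇒* ε)
FIRST(d n) = { 'd' }
ε ∉ FIRST(d n), so FOLLOW(A) is not added.
PREDICT(A → d n) = { 'd' }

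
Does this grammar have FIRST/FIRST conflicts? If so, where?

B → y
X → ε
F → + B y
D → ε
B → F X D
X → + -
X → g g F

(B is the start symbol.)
No FIRST/FIRST conflicts.

A FIRST/FIRST conflict occurs when two productions N → α and N → β for the same non-terminal have FIRST(α) ∩ FIRST(β) ≠ ∅ (with ε ∈ FIRST of a nullable right-hand side, so two nullable alternatives also conflict).

FIRST sets of the non-terminals at (or reachable through a nullable prefix from) the front of some alternative:
  FIRST(F) = { '+' }

Productions for B:
  B → y: FIRST = { 'y' }
  B → F X D: FIRST = { '+' }
Productions for X:
  X → ε: FIRST = { ε }
  X → + -: FIRST = { '+' }
  X → g g F: FIRST = { 'g' }
F, D have only one production, so no FIRST/FIRST conflict is possible there.

All alternatives of each non-terminal have pairwise disjoint FIRST sets.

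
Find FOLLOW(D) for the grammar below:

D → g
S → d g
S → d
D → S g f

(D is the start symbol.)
{ $ }

D is the start symbol, so $ ∈ FOLLOW(D).
D does not occur on any right-hand side.

Taking the union: FOLLOW(D) = { $ }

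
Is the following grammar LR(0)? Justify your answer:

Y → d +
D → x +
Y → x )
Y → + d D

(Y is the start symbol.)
A grammar is LR(0) if no state in the canonical LR(0) collection has:
  - both a shift item (dot before a terminal) and a complete item (shift-reduce conflict), or
  - two or more complete items (reduce-reduce conflict; the accept item [Y' → Y .] counts as a complete item here).

Augment with Y' → Y and build the canonical LR(0) collection (I0 = CLOSURE({[Y' → . Y]}), then GOTO on every symbol after a dot until no new states appear). It has 11 states:
  I0: { [Y → . + d D], [Y → . d +], [Y → . x )], [Y' → . Y] }  — shift
  I1: { [Y → + . d D] }  — shift
  I2: { [Y' → Y .] }  — accept
  I3: { [Y → d . +] }  — shift
  I4: { [Y → x . )] }  — shift
  I5: { [Y → x ) .] }  — reduce
  I6: { [Y → d + .] }  — reduce
  I7: { [D → . x +], [Y → + d . D] }  — shift
  I8: { [Y → + d D .] }  — reduce
  I9: { [D → x . +] }  — shift
  I10: { [D → x + .] }  — reduce

Every state is either a pure shift/goto state or contains exactly one complete item and nothing to shift — no conflicts. The grammar is LR(0).

Answer: Yes, the grammar is LR(0)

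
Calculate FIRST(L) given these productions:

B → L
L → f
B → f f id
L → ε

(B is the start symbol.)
From L → f:
  - f is a terminal: add 'f' and stop
From L → ε:
  - ε-production, so ε ∈ FIRST(L)

Collecting: FIRST(L) = { 'f', ε }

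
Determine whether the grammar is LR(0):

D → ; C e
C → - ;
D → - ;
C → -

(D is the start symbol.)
A grammar is LR(0) if no state in the canonical LR(0) collection has:
  - both a shift item (dot before a terminal) and a complete item (shift-reduce conflict), or
  - two or more complete items (reduce-reduce conflict; the accept item [D' → D .] counts as a complete item here).

Augment with D' → D and build the canonical LR(0) collection (I0 = CLOSURE({[D' → . D]}), then GOTO on every symbol after a dot until no new states appear). It has 9 states:
  I0: { [D → . - ;], [D → . ; C e], [D' → . D] }  — shift
  I1: { [D → - . ;] }  — shift
  I2: { [C → . - ;], [C → . -], [D → ; . C e] }  — shift
  I3: { [D' → D .] }  — accept
  I4: { [C → - . ;], [C → - .] }  — shift, reduce
  I5: { [D → ; C . e] }  — shift
  I6: { [D → ; C e .] }  — reduce
  I7: { [C → - ; .] }  — reduce
  I8: { [D → - ; .] }  — reduce

Conflict in state I4:
  Shift-reduce conflict between [C → - .] and [C → - . ;]
So the grammar is NOT LR(0).

Answer: No. Shift-reduce conflict between [C → - .] and [C → - . ;]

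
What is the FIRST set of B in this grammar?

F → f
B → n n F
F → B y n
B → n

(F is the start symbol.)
{ 'n' }

To compute FIRST(B), examine every production with B on the left-hand side, reading each right-hand side left to right until a non-nullable symbol is reached.

From B → n n F:
  - n is a terminal: add 'n' and stop
From B → n:
  - n is a terminal: add 'n' and stop

Collecting: FIRST(B) = { 'n' }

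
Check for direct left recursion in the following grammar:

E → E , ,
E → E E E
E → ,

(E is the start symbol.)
Yes, E is left-recursive

E → E , ,: LEFT RECURSIVE (starts with E)
E → E E E: LEFT RECURSIVE (starts with E)
E → ,: starts with ','

The grammar has direct left recursion on: E.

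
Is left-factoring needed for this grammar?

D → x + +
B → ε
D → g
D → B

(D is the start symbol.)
No, left-factoring is not needed

Left-factoring is needed when two productions for the same non-terminal
share a common prefix on the right-hand side.

Productions for D:
  D → x + +
  D → g
  D → B

No common prefixes found.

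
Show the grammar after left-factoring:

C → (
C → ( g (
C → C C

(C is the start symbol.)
C → ( C'
C' → ε
C' → g (
C → C C

Left-factoring transforms A → αβ₁ | αβ₂ into A → αA' and A' → β₁ | β₂
(α is the longest common prefix among the alternatives). Repeat until
no nonterminal has two alternatives with a common prefix.

Round 1: C has alternatives sharing prefix '('. Introduce C': C → ( C'
  Add: C' → ε
  Add: C' → g (

No remaining common prefixes — done.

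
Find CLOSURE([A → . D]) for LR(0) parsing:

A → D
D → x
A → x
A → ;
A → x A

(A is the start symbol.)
{ [A → . D], [D → . x] }

Start with: [A → . D]
  [A → . D] has the dot before D: add [D → . x]
No further items can be added.

CLOSURE = { [A → . D], [D → . x] }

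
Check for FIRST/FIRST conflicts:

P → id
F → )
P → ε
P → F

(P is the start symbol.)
FIRST sets of the non-terminals at (or reachable through a nullable prefix from) the front of some alternative:
  FIRST(F) = { ')' }

Productions for P:
  P → id: FIRST = { 'id' }
  P → ε: FIRST = { ε }
  P → F: FIRST = { ')' }
F has only one production, so no FIRST/FIRST conflict is possible there.

All alternatives of each non-terminal have pairwise disjoint FIRST sets.

Answer: No FIRST/FIRST conflicts.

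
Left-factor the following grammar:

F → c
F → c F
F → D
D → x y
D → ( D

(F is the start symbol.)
F → c F'
F' → ε
F' → F
F → D
D → x y
D → ( D

Left-factoring transforms A → αβ₁ | αβ₂ into A → αA' and A' → β₁ | β₂
(α is the longest common prefix among the alternatives). Repeat until
no nonterminal has two alternatives with a common prefix.

Round 1: F has alternatives sharing prefix 'c'. Introduce F': F → c F'
  Add: F' → ε
  Add: F' → F

No remaining common prefixes — done.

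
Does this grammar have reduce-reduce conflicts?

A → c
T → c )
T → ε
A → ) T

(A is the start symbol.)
No reduce-reduce conflicts

A reduce-reduce conflict occurs when an LR(0) state has two complete items [A → α .] and [B → β .] — both call for a reduction, and with no lookahead the parser cannot choose between them.

Augment with A' → A and build the canonical LR(0) collection (I0 = CLOSURE({[A' → . A]}), then GOTO on every symbol after a dot until no new states appear). It has 7 states:
  I0: { [A → . ) T], [A → . c], [A' → . A] }  — shift
  I1: { [A → ) . T], [T → . c )], [T → .] }  — shift, reduce
  I2: { [A' → A .] }  — accept
  I3: { [A → c .] }  — reduce
  I4: { [A → ) T .] }  — reduce
  I5: { [T → c . )] }  — shift
  I6: { [T → c ) .] }  — reduce

No state contains more than one complete item.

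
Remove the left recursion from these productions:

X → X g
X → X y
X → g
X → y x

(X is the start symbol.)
X → g X'
X → y x X'
X' → g X'
X' → y X'
X' → ε

X is directly left-recursive. The standard transformation for
  A → A α₁ | ... | A α_m | β₁ | ... | β_n
is
  A  → β₁ A' | ... | β_n A'
  A' → α₁ A' | ... | α_m A' | ε

X → g becomes X → g X'
X → y x becomes X → y x X'
X → X g becomes X' → g X'
X → X y becomes X' → y X'
Add X' → ε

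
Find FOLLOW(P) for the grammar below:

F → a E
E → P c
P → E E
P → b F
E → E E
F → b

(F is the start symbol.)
{ 'c' }

In E → P c: P is followed by c, add FIRST(c) \ {ε} = { 'c' }

Taking the union: FOLLOW(P) = { 'c' }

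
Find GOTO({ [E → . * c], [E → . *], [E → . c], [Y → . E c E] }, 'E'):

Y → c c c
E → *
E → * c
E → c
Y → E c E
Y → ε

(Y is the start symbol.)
GOTO(I, 'E') = CLOSURE({ [A → αX.β] : [A → α.Xβ] ∈ I, X = 'E' })

Items with dot before 'E', with the dot advanced:
  [Y → . E c E] → [Y → E . c E]
Closure adds nothing (no advanced item has the dot before a non-terminal).

GOTO = { [Y → E . c E] }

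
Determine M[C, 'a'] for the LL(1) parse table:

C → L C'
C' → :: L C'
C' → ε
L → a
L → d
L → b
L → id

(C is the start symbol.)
To find M[C, 'a'], we find productions for C where 'a' is in the predict set (PREDICT(N → α) = (FIRST(α) \ {ε}) ∪ (FOLLOW(N) if α ⇒* ε)).

Relevant sets:
  FIRST(L) = { 'a', 'b', 'd', 'id' }

C → L C': PREDICT = { 'a', 'b', 'd', 'id' }
  'a' is in predict set, so this production goes in M[C, 'a']

M[C, 'a'] = C → L C'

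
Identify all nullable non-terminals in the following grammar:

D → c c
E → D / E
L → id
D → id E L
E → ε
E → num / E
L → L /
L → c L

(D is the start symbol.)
A non-terminal is nullable if it can derive ε (the empty string): either it has an ε-production, or it has a production whose right-hand side consists entirely of nullable non-terminals.

ε-productions: E → ε
So E is immediately nullable.
No further non-terminal can be added: every production for the remaining non-terminals contains a terminal or a non-nullable non-terminal.
Nullable = { 'E' }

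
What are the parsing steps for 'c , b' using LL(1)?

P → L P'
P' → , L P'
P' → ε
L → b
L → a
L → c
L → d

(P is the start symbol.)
Stack is shown with the top on the left.

Stack     Input    Action
-------------------------
P $       c , b $  output P → L P'
L P' $    c , b $  output L → c
c P' $    c , b $  match 'c'
P' $      , b $    output P' → , L P'
, L P' $  , b $    match ','
L P' $    b $      output L → b
b P' $    b $      match 'b'
P' $      $        output P' → ε
$         $        accept

The string is accepted.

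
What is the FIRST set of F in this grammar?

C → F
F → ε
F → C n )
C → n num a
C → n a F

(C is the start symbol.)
{ 'n', ε }

FIRST sets of the other non-terminals involved (by the same procedure, iterated to a fixed point):
  FIRST(C) = { 'n', ε }

From F → ε:
  - ε-production, so ε ∈ FIRST(F)
From F → C n ):
  - C is a non-terminal: add FIRST(C) \ {ε} = { 'n' }
    C is nullable, so continue to the next symbol
  - n is a terminal: add 'n' and stop

Collecting: FIRST(F) = { 'n', ε }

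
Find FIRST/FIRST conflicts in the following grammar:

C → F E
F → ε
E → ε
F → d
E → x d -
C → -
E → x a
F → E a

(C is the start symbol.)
FIRST sets of the non-terminals at (or reachable through a nullable prefix from) the front of some alternative:
  FIRST(F) = { 'a', 'd', 'x', ε }
  FIRST(E) = { 'x', ε }

Productions for C:
  C → F E: FIRST = { 'a', 'd', 'x', ε }
  C → -: FIRST = { '-' }
Productions for F:
  F → ε: FIRST = { ε }
  F → d: FIRST = { 'd' }
  F → E a: FIRST = { 'a', 'x' }
Productions for E:
  E → ε: FIRST = { ε }
  E → x d -: FIRST = { 'x' }
  E → x a: FIRST = { 'x' }

Conflict for E: E → x d - and E → x a
  Overlap: { 'x' }

Answer: Yes. E → x d '-' / E → x a on { 'x' }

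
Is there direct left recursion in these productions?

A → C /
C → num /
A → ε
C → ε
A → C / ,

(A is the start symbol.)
Direct left recursion occurs when N → N α for some non-terminal N (the right-hand side begins with the left-hand side itself).

A → C /: starts with C
C → num /: starts with num
A → ε: starts with ε
C → ε: starts with ε
A → C / ,: starts with C

No direct left recursion found.

Answer: No direct left recursion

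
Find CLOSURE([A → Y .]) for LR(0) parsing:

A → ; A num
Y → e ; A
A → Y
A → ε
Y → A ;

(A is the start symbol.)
{ [A → Y .] }

To compute CLOSURE, for each item [A → α.Bβ] where B is a non-terminal, add [B → .γ] for all productions B → γ; repeat for the newly added items until nothing changes.

Start with: [A → Y .]
The dot is at the end, so nothing is added.

CLOSURE = { [A → Y .] }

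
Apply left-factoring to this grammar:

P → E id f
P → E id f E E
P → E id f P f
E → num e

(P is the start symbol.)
Left-factoring transforms A → αβ₁ | αβ₂ into A → αA' and A' → β₁ | β₂
(α is the longest common prefix among the alternatives). Repeat until
no nonterminal has two alternatives with a common prefix.

Round 1: P has alternatives sharing prefix 'E id f'. Introduce P': P → E id f P'
  Add: P' → ε
  Add: P' → E E
  Add: P' → P f

No remaining common prefixes — done.

Resulting grammar:
P → E id f P'
P' → ε
P' → E E
P' → P f
E → num e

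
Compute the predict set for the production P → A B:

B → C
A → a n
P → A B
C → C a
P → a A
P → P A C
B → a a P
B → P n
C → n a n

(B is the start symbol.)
{ 'a' }

PREDICT(P → A B) = (FIRST(RHS) \ {ε}) ∪ (FOLLOW(P) if ε ∈ FIRST(RHS), i.e. RHS ⇒* ε)
FIRST(A) = { 'a' }
FIRST(A B) = { 'a' }
ε ∉ FIRST(A B), so FOLLOW(P) is not added.
PREDICT(P → A B) = { 'a' }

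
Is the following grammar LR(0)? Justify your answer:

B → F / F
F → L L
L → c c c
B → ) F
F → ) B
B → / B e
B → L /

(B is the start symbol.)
No. Shift-reduce conflict between [B → ) F .] and [B → F . / F]

A grammar is LR(0) if no state in the canonical LR(0) collection has:
  - both a shift item (dot before a terminal) and a complete item (shift-reduce conflict), or
  - two or more complete items (reduce-reduce conflict; the accept item [B' → B .] counts as a complete item here).

Augment with B' → B and build the canonical LR(0) collection (I0 = CLOSURE({[B' → . B]}), then GOTO on every symbol after a dot until no new states appear). It has 19 states:
  I0: { [B → . ) F], [B → . / B e], [B → . F / F], [B → . L /], [B' → . B], [F → . ) B], [F → . L L], [L → . c c c] }  — shift
  I1: { [B → ) . F], [B → . ) F], [B → . / B e], [B → . F / F], [B → . L /], [F → ) . B], [F → . ) B], [F → . L L], [L → . c c c] }  — shift
  I2: { [B → . ) F], [B → . / B e], [B → . F / F], [B → . L /], [B → / . B e], [F → . ) B], [F → . L L], [L → . c c c] }  — shift
  I3: { [B' → B .] }  — accept
  I4: { [B → F . / F] }  — shift
  I5: { [B → L . /], [F → L . L], [L → . c c c] }  — shift
  I6: { [L → c . c c] }  — shift
  I7: { [L → c c . c] }  — shift
  I8: { [L → c c c .] }  — reduce
  I9: { [B → L / .] }  — reduce
  I10: { [F → L L .] }  — reduce
  I11: { [B → F / . F], [F → . ) B], [F → . L L], [L → . c c c] }  — shift
  I12: { [B → . ) F], [B → . / B e], [B → . F / F], [B → . L /], [F → ) . B], [F → . ) B], [F → . L L], [L → . c c c] }  — shift
  I13: { [B → F / F .] }  — reduce
  I14: { [F → L . L], [L → . c c c] }  — shift
  I15: { [F → ) B .] }  — reduce
  I16: { [B → / B . e] }  — shift
  I17: { [B → / B e .] }  — reduce
  I18: { [B → ) F .], [B → F . / F] }  — shift, reduce

Conflict in state I18:
  Shift-reduce conflict between [B → ) F .] and [B → F . / F]
So the grammar is NOT LR(0).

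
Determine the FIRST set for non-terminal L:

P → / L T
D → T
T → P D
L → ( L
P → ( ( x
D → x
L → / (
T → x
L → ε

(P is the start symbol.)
{ '(', '/', ε }

To compute FIRST(L), examine every production with L on the left-hand side, reading each right-hand side left to right until a non-nullable symbol is reached.

From L → ( L:
  - '(' is a terminal: add '(' and stop
From L → / (:
  - '/' is a terminal: add '/' and stop
From L → ε:
  - ε-production, so ε ∈ FIRST(L)

Collecting: FIRST(L) = { '(', '/', ε }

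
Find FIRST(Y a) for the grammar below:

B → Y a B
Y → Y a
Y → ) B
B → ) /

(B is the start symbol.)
{ ')' }

FIRST sets of the non-terminals involved (from the grammar, by fixed-point iteration):
  FIRST(Y) = { ')' }

To compute FIRST(Y a), process the symbols left to right:
Symbol Y is a non-terminal. Add FIRST(Y) \ {ε} = { ')' }
Y is not nullable (ε ∉ FIRST(Y)), so stop here.
FIRST(Y a) = { ')' }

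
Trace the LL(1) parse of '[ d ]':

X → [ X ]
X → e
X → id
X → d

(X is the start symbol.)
Stack is shown with the top on the left.

Stack    Input    Action
------------------------
X $      [ d ] $  output X → [ X ]
[ X ] $  [ d ] $  match '['
X ] $    d ] $    output X → d
d ] $    d ] $    match 'd'
] $      ] $      match ']'
$        $        accept

The string is accepted.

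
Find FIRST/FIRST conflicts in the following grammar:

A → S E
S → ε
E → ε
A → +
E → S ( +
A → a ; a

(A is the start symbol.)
FIRST sets of the non-terminals at (or reachable through a nullable prefix from) the front of some alternative:
  FIRST(S) = { ε }
  FIRST(E) = { '(', ε }

Productions for A:
  A → S E: FIRST = { '(', ε }
  A → +: FIRST = { '+' }
  A → a ; a: FIRST = { 'a' }
Productions for E:
  E → ε: FIRST = { ε }
  E → S ( +: FIRST = { '(' }
S has only one production, so no FIRST/FIRST conflict is possible there.

All alternatives of each non-terminal have pairwise disjoint FIRST sets.

Answer: No FIRST/FIRST conflicts.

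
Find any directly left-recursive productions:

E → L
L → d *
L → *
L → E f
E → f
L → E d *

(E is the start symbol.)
No direct left recursion

Direct left recursion occurs when N → N α for some non-terminal N (the right-hand side begins with the left-hand side itself).

E → L: starts with L
L → d *: starts with d
L → *: starts with '*'
L → E f: starts with E
E → f: starts with f
L → E d *: starts with E

No direct left recursion found.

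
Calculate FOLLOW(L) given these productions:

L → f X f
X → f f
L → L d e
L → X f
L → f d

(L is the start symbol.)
L is the start symbol, so $ ∈ FOLLOW(L).
In L → L d e: L is followed by d e, add FIRST(d e) \ {ε} = { 'd' }

Taking the union: FOLLOW(L) = { $, 'd' }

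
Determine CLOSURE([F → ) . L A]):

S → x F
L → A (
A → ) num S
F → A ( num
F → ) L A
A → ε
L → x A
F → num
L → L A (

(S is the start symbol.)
To compute CLOSURE, for each item [A → α.Bβ] where B is a non-terminal, add [B → .γ] for all productions B → γ; repeat for the newly added items until nothing changes.

Start with: [F → ) . L A]
  [F → ) . L A] has the dot before L: add [L → . A (], [L → . x A], [L → . L A (]
  [L → . A (] has the dot before A: add [A → . ) num S], [A → .]
No further items can be added.

CLOSURE = { [A → . ) num S], [A → .], [F → ) . L A], [L → . A (], [L → . L A (], [L → . x A] }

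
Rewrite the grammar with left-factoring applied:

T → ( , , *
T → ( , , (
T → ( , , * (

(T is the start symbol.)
Left-factoring transforms A → αβ₁ | αβ₂ into A → αA' and A' → β₁ | β₂
(α is the longest common prefix among the alternatives). Repeat until
no nonterminal has two alternatives with a common prefix.

Round 1: T has alternatives sharing prefix '( , ,'. Introduce T': T → ( , , T'
  Add: T' → *
  Add: T' → (
  Add: T' → * (

Round 2: T' has alternatives sharing prefix '*'. Introduce T'': T' → * T''
  Add: T'' → ε
  Add: T'' → (

No remaining common prefixes — done.

Resulting grammar:
T → ( , , T'
T' → * T''
T'' → ε
T'' → (
T' → (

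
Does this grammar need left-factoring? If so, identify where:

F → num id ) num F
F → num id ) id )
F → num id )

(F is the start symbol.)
Yes, F has productions with common prefix 'num id )'

Left-factoring is needed when two productions for the same non-terminal
share a common prefix on the right-hand side.

Productions for F:
  F → num id ) num F
  F → num id ) id )
  F → num id )

Found common prefix 'num id )' in productions for F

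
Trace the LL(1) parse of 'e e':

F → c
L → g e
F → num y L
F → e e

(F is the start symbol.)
Stack is shown with the top on the left.

Stack  Input  Action
--------------------
F $    e e $  output F → e e
e e $  e e $  match 'e'
e $    e $    match 'e'
$      $      accept

The string is accepted.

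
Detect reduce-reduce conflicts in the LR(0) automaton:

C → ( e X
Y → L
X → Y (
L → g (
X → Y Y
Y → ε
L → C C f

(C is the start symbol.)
No reduce-reduce conflicts

Augment with C' → C and build the canonical LR(0) collection (I0 = CLOSURE({[C' → . C]}), then GOTO on every symbol after a dot until no new states appear). It has 14 states:
  I0: { [C → . ( e X], [C' → . C] }  — shift
  I1: { [C → ( . e X] }  — shift
  I2: { [C' → C .] }  — accept
  I3: { [C → ( e . X], [C → . ( e X], [L → . C C f], [L → . g (], [X → . Y (], [X → . Y Y], [Y → . L], [Y → .] }  — shift, reduce
  I4: { [C → . ( e X], [L → C . C f] }  — shift
  I5: { [Y → L .] }  — reduce
  I6: { [C → ( e X .] }  — reduce
  I7: { [C → . ( e X], [L → . C C f], [L → . g (], [X → Y . (], [X → Y . Y], [Y → . L], [Y → .] }  — shift, reduce
  I8: { [L → g . (] }  — shift
  I9: { [L → g ( .] }  — reduce
  I10: { [C → ( . e X], [X → Y ( .] }  — shift, reduce
  I11: { [X → Y Y .] }  — reduce
  I12: { [L → C C . f] }  — shift
  I13: { [L → C C f .] }  — reduce

No state contains more than one complete item.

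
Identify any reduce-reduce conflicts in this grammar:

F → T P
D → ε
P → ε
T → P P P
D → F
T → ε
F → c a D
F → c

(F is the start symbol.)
Yes — I0: [P → .] vs [T → .]; I5: [D → .] vs [P → .]

Augment with F' → F and build the canonical LR(0) collection (I0 = CLOSURE({[F' → . F]}), then GOTO on every symbol after a dot until no new states appear). It has 11 states:
  I0: { [F → . T P], [F → . c a D], [F → . c], [F' → . F], [P → .], [T → . P P P], [T → .] }  — shift, 2 reduces
  I1: { [F' → F .] }  — accept
  I2: { [P → .], [T → P . P P] }  — reduce
  I3: { [F → T . P], [P → .] }  — reduce
  I4: { [F → c . a D], [F → c .] }  — shift, reduce
  I5: { [D → . F], [D → .], [F → . T P], [F → . c a D], [F → . c], [F → c a . D], [P → .], [T → . P P P], [T → .] }  — shift, 3 reduces
  I6: { [F → c a D .] }  — reduce
  I7: { [D → F .] }  — reduce
  I8: { [F → T P .] }  — reduce
  I9: { [P → .], [T → P P . P] }  — reduce
  I10: { [T → P P P .] }  — reduce

I0 contains complete items [P → .], [T → .] — reduce-reduce conflict.
I5 contains complete items [D → .], [P → .], [T → .] — reduce-reduce conflict.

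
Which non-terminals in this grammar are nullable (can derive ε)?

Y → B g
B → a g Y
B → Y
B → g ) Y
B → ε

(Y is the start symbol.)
{ 'B' }

A non-terminal is nullable if it can derive ε (the empty string): either it has an ε-production, or it has a production whose right-hand side consists entirely of nullable non-terminals.

ε-productions: B → ε
So B is immediately nullable.
No further non-terminal can be added: every production for the remaining non-terminals contains a terminal or a non-nullable non-terminal.
Nullable = { 'B' }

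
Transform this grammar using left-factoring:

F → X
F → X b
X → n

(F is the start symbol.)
Left-factoring transforms A → αβ₁ | αβ₂ into A → αA' and A' → β₁ | β₂
(α is the longest common prefix among the alternatives). Repeat until
no nonterminal has two alternatives with a common prefix.

Round 1: F has alternatives sharing prefix 'X'. Introduce F': F → X F'
  Add: F' → ε
  Add: F' → b

No remaining common prefixes — done.

Resulting grammar:
F → X F'
F' → ε
F' → b
X → n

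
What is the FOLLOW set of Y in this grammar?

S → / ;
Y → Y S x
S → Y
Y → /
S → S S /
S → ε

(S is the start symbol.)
{ $, '/', 'x' }

In Y → Y S x: Y is followed by S x, add FIRST(S x) \ {ε} = { '/', 'x' }
In S → Y: Y is at the end, add FOLLOW(S)

The FOLLOW sets referred to above (computed the same way, to a fixed point):
  FOLLOW(S) = { $, '/', 'x' }

Taking the union: FOLLOW(Y) = { $, '/', 'x' }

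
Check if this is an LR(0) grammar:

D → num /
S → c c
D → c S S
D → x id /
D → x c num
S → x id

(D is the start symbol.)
Yes, the grammar is LR(0)

A grammar is LR(0) if no state in the canonical LR(0) collection has:
  - both a shift item (dot before a terminal) and a complete item (shift-reduce conflict), or
  - two or more complete items (reduce-reduce conflict; the accept item [D' → D .] counts as a complete item here).

Augment with D' → D and build the canonical LR(0) collection (I0 = CLOSURE({[D' → . D]}), then GOTO on every symbol after a dot until no new states appear). It has 16 states:
  I0: { [D → . c S S], [D → . num /], [D → . x c num], [D → . x id /], [D' → . D] }  — shift
  I1: { [D' → D .] }  — accept
  I2: { [D → c . S S], [S → . c c], [S → . x id] }  — shift
  I3: { [D → num . /] }  — shift
  I4: { [D → x . c num], [D → x . id /] }  — shift
  I5: { [D → x c . num] }  — shift
  I6: { [D → x id . /] }  — shift
  I7: { [D → x id / .] }  — reduce
  I8: { [D → x c num .] }  — reduce
  I9: { [D → num / .] }  — reduce
  I10: { [D → c S . S], [S → . c c], [S → . x id] }  — shift
  I11: { [S → c . c] }  — shift
  I12: { [S → x . id] }  — shift
  I13: { [S → x id .] }  — reduce
  I14: { [S → c c .] }  — reduce
  I15: { [D → c S S .] }  — reduce

Every state is either a pure shift/goto state or contains exactly one complete item and nothing to shift — no conflicts. The grammar is LR(0).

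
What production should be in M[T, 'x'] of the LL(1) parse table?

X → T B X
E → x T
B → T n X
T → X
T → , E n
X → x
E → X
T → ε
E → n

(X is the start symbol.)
T → X, T → ε

To find M[T, 'x'], we find productions for T where 'x' is in the predict set (PREDICT(N → α) = (FIRST(α) \ {ε}) ∪ (FOLLOW(N) if α ⇒* ε)).

Relevant sets:
  FIRST(X) = { ',', 'n', 'x' }
  FOLLOW(T) = { ',', 'n', 'x' }

T → X: PREDICT = { ',', 'n', 'x' }
  'x' is in predict set, so this production goes in M[T, 'x']
T → , E n: PREDICT = { ',' }
T → ε: PREDICT = { ',', 'n', 'x' }
  'x' is in predict set, so this production goes in M[T, 'x']

M[T, 'x'] = T → X, T → ε  (a multiply-defined cell — the grammar is not LL(1))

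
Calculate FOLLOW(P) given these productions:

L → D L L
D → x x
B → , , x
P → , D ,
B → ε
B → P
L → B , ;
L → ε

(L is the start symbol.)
{ ',' }

In B → P: P is at the end, add FOLLOW(B)

The FOLLOW sets referred to above (computed the same way, to a fixed point):
  FOLLOW(B) = { ',' }

Taking the union: FOLLOW(P) = { ',' }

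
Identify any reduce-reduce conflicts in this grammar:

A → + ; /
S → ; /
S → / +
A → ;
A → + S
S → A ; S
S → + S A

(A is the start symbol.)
Yes — I13: [A → + ; / .] vs [S → ; / .]

A reduce-reduce conflict occurs when an LR(0) state has two complete items [A → α .] and [B → β .] — both call for a reduction, and with no lookahead the parser cannot choose between them.

Augment with A' → A and build the canonical LR(0) collection (I0 = CLOSURE({[A' → . A]}), then GOTO on every symbol after a dot until no new states appear). It has 17 states:
  I0: { [A → . + ; /], [A → . + S], [A → . ;], [A' → . A] }  — shift
  I1: { [A → + . ; /], [A → + . S], [A → . + ; /], [A → . + S], [A → . ;], [S → . + S A], [S → . / +], [S → . ; /], [S → . A ; S] }  — shift
  I2: { [A → ; .] }  — reduce
  I3: { [A' → A .] }  — accept
  I4: { [A → + . ; /], [A → + . S], [A → . + ; /], [A → . + S], [A → . ;], [S → + . S A], [S → . + S A], [S → . / +], [S → . ; /], [S → . A ; S] }  — shift
  I5: { [S → / . +] }  — shift
  I6: { [A → + ; . /], [A → ; .], [S → ; . /] }  — shift, reduce
  I7: { [S → A . ; S] }  — shift
  I8: { [A → + S .] }  — reduce
  I9: { [A → . + ; /], [A → . + S], [A → . ;], [S → . + S A], [S → . / +], [S → . ; /], [S → . A ; S], [S → A ; . S] }  — shift
  I10: { [A → ; .], [S → ; . /] }  — shift, reduce
  I11: { [S → A ; S .] }  — reduce
  I12: { [S → ; / .] }  — reduce
  I13: { [A → + ; / .], [S → ; / .] }  — 2 reduces
  I14: { [S → / + .] }  — reduce
  I15: { [A → + S .], [A → . + ; /], [A → . + S], [A → . ;], [S → + S . A] }  — shift, reduce
  I16: { [S → + S A .] }  — reduce

I13 contains complete items [A → + ; / .], [S → ; / .] — reduce-reduce conflict.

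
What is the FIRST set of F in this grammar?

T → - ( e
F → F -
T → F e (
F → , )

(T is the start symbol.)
To compute FIRST(F), examine every production with F on the left-hand side, reading each right-hand side left to right until a non-nullable symbol is reached.

From F → F -:
  - F is the symbol being defined: contributes nothing new
    F is not nullable, so stop
From F → , ):
  - ',' is a terminal: add ',' and stop

Collecting: FIRST(F) = { ',' }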